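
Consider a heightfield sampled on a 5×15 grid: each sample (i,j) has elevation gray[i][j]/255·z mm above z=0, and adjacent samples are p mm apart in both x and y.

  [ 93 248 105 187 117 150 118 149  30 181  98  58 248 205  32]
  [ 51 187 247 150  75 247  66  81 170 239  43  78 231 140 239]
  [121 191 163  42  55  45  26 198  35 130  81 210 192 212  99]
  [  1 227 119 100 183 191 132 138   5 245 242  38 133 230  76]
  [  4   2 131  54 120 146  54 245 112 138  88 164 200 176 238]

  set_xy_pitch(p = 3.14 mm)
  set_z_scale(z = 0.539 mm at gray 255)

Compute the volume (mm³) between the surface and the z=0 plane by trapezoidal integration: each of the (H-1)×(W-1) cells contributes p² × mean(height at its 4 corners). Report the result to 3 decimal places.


159.727

height_mm = gray/255 × 0.539; cell vol = 3.14² × mean(4 corners)
unit = 3.14² × 0.539 / (4×255) = 0.00521012 mm³ per gray-sum
row 0: Σ corner-gray over 14 cells = 8111  → 42.2593
row 1: Σ corner-gray over 14 cells = 7578  → 39.4823
row 2: Σ corner-gray over 14 cells = 7423  → 38.6747
row 3: Σ corner-gray over 14 cells = 7545  → 39.3104
Σ rows: total corner-gray = 30657  → 159.7267 mm³


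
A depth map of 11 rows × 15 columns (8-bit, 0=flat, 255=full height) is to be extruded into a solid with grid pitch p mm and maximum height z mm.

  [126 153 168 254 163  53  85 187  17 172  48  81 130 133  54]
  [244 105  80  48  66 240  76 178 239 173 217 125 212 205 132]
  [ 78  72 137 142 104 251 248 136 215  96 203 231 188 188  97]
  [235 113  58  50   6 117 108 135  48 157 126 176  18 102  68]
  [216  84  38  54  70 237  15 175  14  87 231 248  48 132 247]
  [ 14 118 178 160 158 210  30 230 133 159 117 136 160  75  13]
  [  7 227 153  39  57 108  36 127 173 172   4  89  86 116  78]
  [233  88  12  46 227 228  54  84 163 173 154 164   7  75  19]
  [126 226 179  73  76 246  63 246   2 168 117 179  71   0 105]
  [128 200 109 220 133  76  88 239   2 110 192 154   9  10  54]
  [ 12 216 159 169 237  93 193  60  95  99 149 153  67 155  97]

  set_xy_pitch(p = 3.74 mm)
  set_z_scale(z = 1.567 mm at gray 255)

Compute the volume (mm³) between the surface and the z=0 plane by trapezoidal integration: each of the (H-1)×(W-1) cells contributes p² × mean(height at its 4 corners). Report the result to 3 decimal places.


height_mm = gray/255 × 1.567; cell vol = 3.74² × mean(4 corners)
unit = 3.74² × 1.567 / (4×255) = 0.0214888 mm³ per gray-sum
row 0: Σ corner-gray over 14 cells = 7772  → 167.0109
row 1: Σ corner-gray over 14 cells = 8901  → 191.2717
row 2: Σ corner-gray over 14 cells = 7328  → 157.4699
row 3: Σ corner-gray over 14 cells = 6060  → 130.2221
row 4: Σ corner-gray over 14 cells = 7084  → 152.2266
row 5: Σ corner-gray over 14 cells = 6614  → 142.1269
row 6: Σ corner-gray over 14 cells = 6061  → 130.2436
row 7: Σ corner-gray over 14 cells = 6725  → 144.5121
row 8: Σ corner-gray over 14 cells = 6789  → 145.8874
row 9: Σ corner-gray over 14 cells = 7065  → 151.8183
Σ rows: total corner-gray = 70399  → 1512.7896 mm³

1512.790


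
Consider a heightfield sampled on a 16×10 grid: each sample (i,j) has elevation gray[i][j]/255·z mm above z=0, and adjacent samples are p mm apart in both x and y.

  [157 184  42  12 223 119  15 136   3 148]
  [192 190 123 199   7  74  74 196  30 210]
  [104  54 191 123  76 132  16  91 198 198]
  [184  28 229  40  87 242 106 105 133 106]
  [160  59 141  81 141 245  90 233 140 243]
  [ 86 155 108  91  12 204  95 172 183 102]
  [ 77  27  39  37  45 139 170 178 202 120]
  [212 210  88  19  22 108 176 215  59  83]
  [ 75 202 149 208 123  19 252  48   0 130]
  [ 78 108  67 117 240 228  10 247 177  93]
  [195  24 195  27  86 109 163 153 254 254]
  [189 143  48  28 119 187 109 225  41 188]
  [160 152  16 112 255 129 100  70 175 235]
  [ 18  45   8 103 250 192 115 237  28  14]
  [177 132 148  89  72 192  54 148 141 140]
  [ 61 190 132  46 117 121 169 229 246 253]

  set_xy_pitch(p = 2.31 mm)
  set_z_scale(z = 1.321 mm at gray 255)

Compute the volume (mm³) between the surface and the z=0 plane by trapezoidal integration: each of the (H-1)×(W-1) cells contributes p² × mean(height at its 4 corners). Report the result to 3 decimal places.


465.931

height_mm = gray/255 × 1.321; cell vol = 2.31² × mean(4 corners)
unit = 2.31² × 1.321 / (4×255) = 0.00691077 mm³ per gray-sum
row 0: Σ corner-gray over 9 cells = 3961  → 27.3736
row 1: Σ corner-gray over 9 cells = 4252  → 29.3846
row 2: Σ corner-gray over 9 cells = 4294  → 29.6749
row 3: Σ corner-gray over 9 cells = 4893  → 33.8144
row 4: Σ corner-gray over 9 cells = 4891  → 33.8006
row 5: Σ corner-gray over 9 cells = 4099  → 28.3273
row 6: Σ corner-gray over 9 cells = 3960  → 27.3667
row 7: Σ corner-gray over 9 cells = 4296  → 29.6887
row 8: Σ corner-gray over 9 cells = 4766  → 32.9367
row 9: Σ corner-gray over 9 cells = 5030  → 34.7612
row 10: Σ corner-gray over 9 cells = 4648  → 32.1213
row 11: Σ corner-gray over 9 cells = 4590  → 31.7204
row 12: Σ corner-gray over 9 cells = 4401  → 30.4143
row 13: Σ corner-gray over 9 cells = 4257  → 29.4192
row 14: Σ corner-gray over 9 cells = 5083  → 35.1275
Σ rows: total corner-gray = 67421  → 465.9312 mm³


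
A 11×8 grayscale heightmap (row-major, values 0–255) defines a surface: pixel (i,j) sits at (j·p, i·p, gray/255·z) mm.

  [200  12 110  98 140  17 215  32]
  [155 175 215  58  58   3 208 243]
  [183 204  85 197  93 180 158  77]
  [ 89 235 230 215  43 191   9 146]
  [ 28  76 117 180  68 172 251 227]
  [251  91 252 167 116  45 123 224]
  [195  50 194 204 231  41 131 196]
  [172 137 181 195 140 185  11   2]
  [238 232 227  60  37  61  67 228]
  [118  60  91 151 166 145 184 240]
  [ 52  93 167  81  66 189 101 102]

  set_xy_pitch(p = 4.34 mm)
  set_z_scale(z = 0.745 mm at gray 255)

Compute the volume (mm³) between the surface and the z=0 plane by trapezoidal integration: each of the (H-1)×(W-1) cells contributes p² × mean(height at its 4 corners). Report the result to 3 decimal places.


height_mm = gray/255 × 0.745; cell vol = 4.34² × mean(4 corners)
unit = 4.34² × 0.745 / (4×255) = 0.0137574 mm³ per gray-sum
row 0: Σ corner-gray over 7 cells = 3248  → 44.6840
row 1: Σ corner-gray over 7 cells = 3926  → 54.0115
row 2: Σ corner-gray over 7 cells = 4175  → 57.4370
row 3: Σ corner-gray over 7 cells = 4064  → 55.9100
row 4: Σ corner-gray over 7 cells = 4046  → 55.6623
row 5: Σ corner-gray over 7 cells = 4156  → 57.1756
row 6: Σ corner-gray over 7 cells = 3965  → 54.5480
row 7: Σ corner-gray over 7 cells = 3706  → 50.9848
row 8: Σ corner-gray over 7 cells = 3786  → 52.0854
row 9: Σ corner-gray over 7 cells = 3500  → 48.1508
Σ rows: total corner-gray = 38572  → 530.6494 mm³

530.649


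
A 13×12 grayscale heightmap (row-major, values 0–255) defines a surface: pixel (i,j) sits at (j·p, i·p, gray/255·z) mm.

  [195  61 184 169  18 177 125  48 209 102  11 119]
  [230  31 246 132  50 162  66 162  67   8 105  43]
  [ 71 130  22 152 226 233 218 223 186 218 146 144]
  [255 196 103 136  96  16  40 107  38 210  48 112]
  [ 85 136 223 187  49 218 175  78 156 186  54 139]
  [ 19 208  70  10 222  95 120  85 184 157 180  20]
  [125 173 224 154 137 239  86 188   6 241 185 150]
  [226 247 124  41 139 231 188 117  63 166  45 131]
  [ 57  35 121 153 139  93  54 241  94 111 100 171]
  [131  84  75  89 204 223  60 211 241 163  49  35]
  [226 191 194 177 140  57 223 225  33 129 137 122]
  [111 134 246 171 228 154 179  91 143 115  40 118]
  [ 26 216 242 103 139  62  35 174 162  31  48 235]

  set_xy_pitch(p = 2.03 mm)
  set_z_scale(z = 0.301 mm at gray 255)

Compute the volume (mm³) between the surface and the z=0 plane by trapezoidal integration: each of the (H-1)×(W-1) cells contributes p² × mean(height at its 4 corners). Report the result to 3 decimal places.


86.435

height_mm = gray/255 × 0.301; cell vol = 2.03² × mean(4 corners)
unit = 2.03² × 0.301 / (4×255) = 0.00121607 mm³ per gray-sum
row 0: Σ corner-gray over 11 cells = 4853  → 5.9016
row 1: Σ corner-gray over 11 cells = 6054  → 7.3621
row 2: Σ corner-gray over 11 cells = 6070  → 7.3815
row 3: Σ corner-gray over 11 cells = 5495  → 6.6823
row 4: Σ corner-gray over 11 cells = 5849  → 7.1128
row 5: Σ corner-gray over 11 cells = 6242  → 7.5907
row 6: Σ corner-gray over 11 cells = 6620  → 8.0504
row 7: Σ corner-gray over 11 cells = 5589  → 6.7966
row 8: Σ corner-gray over 11 cells = 5474  → 6.6568
row 9: Σ corner-gray over 11 cells = 6324  → 7.6904
row 10: Σ corner-gray over 11 cells = 6591  → 8.0151
row 11: Σ corner-gray over 11 cells = 5916  → 7.1943
Σ rows: total corner-gray = 71077  → 86.4346 mm³


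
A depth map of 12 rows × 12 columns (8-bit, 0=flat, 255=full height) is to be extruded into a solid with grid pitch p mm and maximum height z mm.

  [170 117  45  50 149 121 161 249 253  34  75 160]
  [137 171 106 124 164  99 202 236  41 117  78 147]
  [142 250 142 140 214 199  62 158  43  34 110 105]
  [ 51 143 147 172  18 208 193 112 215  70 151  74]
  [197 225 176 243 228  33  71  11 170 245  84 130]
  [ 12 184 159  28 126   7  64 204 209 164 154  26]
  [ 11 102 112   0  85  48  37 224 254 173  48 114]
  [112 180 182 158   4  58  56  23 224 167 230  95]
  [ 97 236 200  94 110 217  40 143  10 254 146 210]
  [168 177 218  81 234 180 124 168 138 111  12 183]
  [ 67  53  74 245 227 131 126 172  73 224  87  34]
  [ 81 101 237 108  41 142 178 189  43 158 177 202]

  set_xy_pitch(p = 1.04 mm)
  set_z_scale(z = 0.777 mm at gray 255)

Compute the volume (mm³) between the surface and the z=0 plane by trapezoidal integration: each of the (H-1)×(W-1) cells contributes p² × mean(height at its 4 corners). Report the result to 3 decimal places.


53.052

height_mm = gray/255 × 0.777; cell vol = 1.04² × mean(4 corners)
unit = 1.04² × 0.777 / (4×255) = 0.000823925 mm³ per gray-sum
row 0: Σ corner-gray over 11 cells = 5798  → 4.7771
row 1: Σ corner-gray over 11 cells = 5911  → 4.8702
row 2: Σ corner-gray over 11 cells = 5934  → 4.8892
row 3: Σ corner-gray over 11 cells = 6282  → 5.1759
row 4: Σ corner-gray over 11 cells = 5935  → 4.8900
row 5: Σ corner-gray over 11 cells = 4927  → 4.0595
row 6: Σ corner-gray over 11 cells = 5062  → 4.1707
row 7: Σ corner-gray over 11 cells = 5978  → 4.9254
row 8: Σ corner-gray over 11 cells = 6444  → 5.3094
row 9: Σ corner-gray over 11 cells = 6162  → 5.0770
row 10: Σ corner-gray over 11 cells = 5956  → 4.9073
Σ rows: total corner-gray = 64389  → 53.0517 mm³


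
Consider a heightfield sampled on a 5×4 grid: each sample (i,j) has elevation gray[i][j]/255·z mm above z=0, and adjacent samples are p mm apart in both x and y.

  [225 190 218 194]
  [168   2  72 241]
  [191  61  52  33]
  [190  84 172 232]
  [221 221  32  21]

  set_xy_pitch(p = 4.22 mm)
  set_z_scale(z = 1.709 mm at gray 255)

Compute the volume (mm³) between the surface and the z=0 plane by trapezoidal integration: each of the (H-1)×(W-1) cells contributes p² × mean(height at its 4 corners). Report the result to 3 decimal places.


174.999

height_mm = gray/255 × 1.709; cell vol = 4.22² × mean(4 corners)
unit = 4.22² × 1.709 / (4×255) = 0.0298378 mm³ per gray-sum
row 0: Σ corner-gray over 3 cells = 1792  → 53.4693
row 1: Σ corner-gray over 3 cells = 1007  → 30.0467
row 2: Σ corner-gray over 3 cells = 1384  → 41.2955
row 3: Σ corner-gray over 3 cells = 1682  → 50.1872
Σ rows: total corner-gray = 5865  → 174.9987 mm³


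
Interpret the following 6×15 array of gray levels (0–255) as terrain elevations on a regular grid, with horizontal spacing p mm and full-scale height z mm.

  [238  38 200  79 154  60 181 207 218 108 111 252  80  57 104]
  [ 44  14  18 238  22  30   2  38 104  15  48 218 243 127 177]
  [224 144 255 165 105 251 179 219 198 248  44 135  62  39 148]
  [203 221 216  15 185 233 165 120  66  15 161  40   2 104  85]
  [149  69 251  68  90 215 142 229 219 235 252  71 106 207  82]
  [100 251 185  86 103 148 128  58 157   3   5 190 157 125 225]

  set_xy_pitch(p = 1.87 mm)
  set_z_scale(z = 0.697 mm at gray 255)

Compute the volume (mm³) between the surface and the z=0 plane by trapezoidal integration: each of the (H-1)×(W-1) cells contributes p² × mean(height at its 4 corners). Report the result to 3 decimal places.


88.425

height_mm = gray/255 × 0.697; cell vol = 1.87² × mean(4 corners)
unit = 1.87² × 0.697 / (4×255) = 0.00238955 mm³ per gray-sum
row 0: Σ corner-gray over 14 cells = 6287  → 15.0231
row 1: Σ corner-gray over 14 cells = 6915  → 16.5237
row 2: Σ corner-gray over 14 cells = 7834  → 18.7197
row 3: Σ corner-gray over 14 cells = 7913  → 18.9085
row 4: Σ corner-gray over 14 cells = 8056  → 19.2502
Σ rows: total corner-gray = 37005  → 88.4252 mm³


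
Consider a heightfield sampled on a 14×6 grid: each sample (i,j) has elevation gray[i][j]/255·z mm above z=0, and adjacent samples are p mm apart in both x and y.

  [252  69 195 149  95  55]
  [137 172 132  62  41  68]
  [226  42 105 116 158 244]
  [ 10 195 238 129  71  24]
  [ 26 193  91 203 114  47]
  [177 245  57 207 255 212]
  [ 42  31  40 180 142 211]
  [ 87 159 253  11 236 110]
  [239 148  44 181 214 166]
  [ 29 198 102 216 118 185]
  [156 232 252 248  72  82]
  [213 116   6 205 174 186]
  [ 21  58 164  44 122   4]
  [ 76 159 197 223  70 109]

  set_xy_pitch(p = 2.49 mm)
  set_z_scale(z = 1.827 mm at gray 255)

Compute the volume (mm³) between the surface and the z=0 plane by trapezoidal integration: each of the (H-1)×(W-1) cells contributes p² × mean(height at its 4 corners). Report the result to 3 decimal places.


397.332

height_mm = gray/255 × 1.827; cell vol = 2.49² × mean(4 corners)
unit = 2.49² × 1.827 / (4×255) = 0.0111055 mm³ per gray-sum
row 0: Σ corner-gray over 5 cells = 2342  → 26.0090
row 1: Σ corner-gray over 5 cells = 2331  → 25.8869
row 2: Σ corner-gray over 5 cells = 2612  → 29.0075
row 3: Σ corner-gray over 5 cells = 2575  → 28.5966
row 4: Σ corner-gray over 5 cells = 3192  → 35.4487
row 5: Σ corner-gray over 5 cells = 2956  → 32.8278
row 6: Σ corner-gray over 5 cells = 2554  → 28.3634
row 7: Σ corner-gray over 5 cells = 3094  → 34.3603
row 8: Σ corner-gray over 5 cells = 3061  → 33.9939
row 9: Σ corner-gray over 5 cells = 3328  → 36.9590
row 10: Σ corner-gray over 5 cells = 3247  → 36.0595
row 11: Σ corner-gray over 5 cells = 2202  → 24.4543
row 12: Σ corner-gray over 5 cells = 2284  → 25.3649
Σ rows: total corner-gray = 35778  → 397.3316 mm³


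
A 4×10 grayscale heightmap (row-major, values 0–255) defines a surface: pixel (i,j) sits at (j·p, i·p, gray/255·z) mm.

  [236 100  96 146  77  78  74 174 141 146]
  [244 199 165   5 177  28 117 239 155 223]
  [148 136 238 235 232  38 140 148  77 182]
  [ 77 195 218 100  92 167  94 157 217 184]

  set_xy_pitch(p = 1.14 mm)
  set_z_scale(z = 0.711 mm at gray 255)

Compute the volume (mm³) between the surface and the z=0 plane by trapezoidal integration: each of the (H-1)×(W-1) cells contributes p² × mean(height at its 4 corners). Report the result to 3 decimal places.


height_mm = gray/255 × 0.711; cell vol = 1.14² × mean(4 corners)
unit = 1.14² × 0.711 / (4×255) = 0.000905898 mm³ per gray-sum
row 0: Σ corner-gray over 9 cells = 4791  → 4.3402
row 1: Σ corner-gray over 9 cells = 5455  → 4.9417
row 2: Σ corner-gray over 9 cells = 5559  → 5.0359
Σ rows: total corner-gray = 15805  → 14.3177 mm³

14.318


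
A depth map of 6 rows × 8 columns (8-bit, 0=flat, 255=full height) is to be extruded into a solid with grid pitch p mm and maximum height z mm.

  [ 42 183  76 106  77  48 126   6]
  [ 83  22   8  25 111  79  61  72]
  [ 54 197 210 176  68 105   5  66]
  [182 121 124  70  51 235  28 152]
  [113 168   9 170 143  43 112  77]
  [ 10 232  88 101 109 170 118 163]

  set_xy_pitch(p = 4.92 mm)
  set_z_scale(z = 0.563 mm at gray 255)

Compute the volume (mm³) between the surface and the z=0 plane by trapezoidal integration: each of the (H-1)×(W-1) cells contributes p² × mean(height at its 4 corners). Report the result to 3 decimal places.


height_mm = gray/255 × 0.563; cell vol = 4.92² × mean(4 corners)
unit = 4.92² × 0.563 / (4×255) = 0.013361 mm³ per gray-sum
row 0: Σ corner-gray over 7 cells = 2047  → 27.3499
row 1: Σ corner-gray over 7 cells = 2409  → 32.1866
row 2: Σ corner-gray over 7 cells = 3234  → 43.2094
row 3: Σ corner-gray over 7 cells = 3072  → 41.0449
row 4: Σ corner-gray over 7 cells = 3289  → 43.9443
Σ rows: total corner-gray = 14051  → 187.7352 mm³

187.735


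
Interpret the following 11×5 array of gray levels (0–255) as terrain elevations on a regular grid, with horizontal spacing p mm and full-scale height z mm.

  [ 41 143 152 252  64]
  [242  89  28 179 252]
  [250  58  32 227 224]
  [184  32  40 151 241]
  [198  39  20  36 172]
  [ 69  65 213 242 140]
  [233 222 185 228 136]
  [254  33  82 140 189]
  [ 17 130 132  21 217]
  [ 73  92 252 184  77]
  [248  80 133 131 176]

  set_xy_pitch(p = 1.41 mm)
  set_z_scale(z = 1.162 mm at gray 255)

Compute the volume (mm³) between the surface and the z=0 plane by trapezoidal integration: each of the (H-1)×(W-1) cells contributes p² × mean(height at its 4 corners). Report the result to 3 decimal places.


48.140

height_mm = gray/255 × 1.162; cell vol = 1.41² × mean(4 corners)
unit = 1.41² × 1.162 / (4×255) = 0.00226487 mm³ per gray-sum
row 0: Σ corner-gray over 4 cells = 2285  → 5.1752
row 1: Σ corner-gray over 4 cells = 2194  → 4.9691
row 2: Σ corner-gray over 4 cells = 1979  → 4.4822
row 3: Σ corner-gray over 4 cells = 1431  → 3.2410
row 4: Σ corner-gray over 4 cells = 1809  → 4.0972
row 5: Σ corner-gray over 4 cells = 2888  → 6.5410
row 6: Σ corner-gray over 4 cells = 2592  → 5.8706
row 7: Σ corner-gray over 4 cells = 1753  → 3.9703
row 8: Σ corner-gray over 4 cells = 2006  → 4.5433
row 9: Σ corner-gray over 4 cells = 2318  → 5.2500
Σ rows: total corner-gray = 21255  → 48.1399 mm³


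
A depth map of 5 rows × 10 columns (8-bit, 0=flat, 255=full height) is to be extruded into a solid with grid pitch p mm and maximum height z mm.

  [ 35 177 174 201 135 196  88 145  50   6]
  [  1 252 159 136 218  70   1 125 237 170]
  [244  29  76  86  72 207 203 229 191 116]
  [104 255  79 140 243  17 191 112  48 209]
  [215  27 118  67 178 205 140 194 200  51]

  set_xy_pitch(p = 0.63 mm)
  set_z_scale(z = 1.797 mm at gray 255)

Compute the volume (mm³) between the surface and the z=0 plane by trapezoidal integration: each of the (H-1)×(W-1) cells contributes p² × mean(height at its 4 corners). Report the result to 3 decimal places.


height_mm = gray/255 × 1.797; cell vol = 0.63² × mean(4 corners)
unit = 0.63² × 1.797 / (4×255) = 0.000699244 mm³ per gray-sum
row 0: Σ corner-gray over 9 cells = 4940  → 3.4543
row 1: Σ corner-gray over 9 cells = 5113  → 3.5752
row 2: Σ corner-gray over 9 cells = 5029  → 3.5165
row 3: Σ corner-gray over 9 cells = 5007  → 3.5011
Σ rows: total corner-gray = 20089  → 14.0471 mm³

14.047


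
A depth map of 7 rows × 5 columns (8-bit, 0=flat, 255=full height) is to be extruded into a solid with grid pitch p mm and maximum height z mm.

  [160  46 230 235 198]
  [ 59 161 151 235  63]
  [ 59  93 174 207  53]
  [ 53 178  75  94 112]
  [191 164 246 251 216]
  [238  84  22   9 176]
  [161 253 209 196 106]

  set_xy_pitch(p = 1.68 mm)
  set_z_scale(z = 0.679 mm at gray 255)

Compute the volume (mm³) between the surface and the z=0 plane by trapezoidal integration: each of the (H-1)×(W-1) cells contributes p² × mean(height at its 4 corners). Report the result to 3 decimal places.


26.264

height_mm = gray/255 × 0.679; cell vol = 1.68² × mean(4 corners)
unit = 1.68² × 0.679 / (4×255) = 0.00187883 mm³ per gray-sum
row 0: Σ corner-gray over 4 cells = 2596  → 4.8775
row 1: Σ corner-gray over 4 cells = 2276  → 4.2762
row 2: Σ corner-gray over 4 cells = 1919  → 3.6055
row 3: Σ corner-gray over 4 cells = 2588  → 4.8624
row 4: Σ corner-gray over 4 cells = 2373  → 4.4585
row 5: Σ corner-gray over 4 cells = 2227  → 4.1842
Σ rows: total corner-gray = 13979  → 26.2642 mm³


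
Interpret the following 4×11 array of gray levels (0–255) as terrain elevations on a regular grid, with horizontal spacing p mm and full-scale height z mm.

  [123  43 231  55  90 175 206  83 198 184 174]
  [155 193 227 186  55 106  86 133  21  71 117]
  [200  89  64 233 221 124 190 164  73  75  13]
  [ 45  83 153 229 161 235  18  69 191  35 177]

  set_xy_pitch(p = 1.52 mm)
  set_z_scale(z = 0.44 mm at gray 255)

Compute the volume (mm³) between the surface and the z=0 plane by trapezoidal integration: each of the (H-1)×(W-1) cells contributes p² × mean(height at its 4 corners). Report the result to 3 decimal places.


15.559

height_mm = gray/255 × 0.44; cell vol = 1.52² × mean(4 corners)
unit = 1.52² × 0.44 / (4×255) = 0.000996643 mm³ per gray-sum
row 0: Σ corner-gray over 10 cells = 5255  → 5.2374
row 1: Σ corner-gray over 10 cells = 5107  → 5.0899
row 2: Σ corner-gray over 10 cells = 5249  → 5.2314
Σ rows: total corner-gray = 15611  → 15.5586 mm³


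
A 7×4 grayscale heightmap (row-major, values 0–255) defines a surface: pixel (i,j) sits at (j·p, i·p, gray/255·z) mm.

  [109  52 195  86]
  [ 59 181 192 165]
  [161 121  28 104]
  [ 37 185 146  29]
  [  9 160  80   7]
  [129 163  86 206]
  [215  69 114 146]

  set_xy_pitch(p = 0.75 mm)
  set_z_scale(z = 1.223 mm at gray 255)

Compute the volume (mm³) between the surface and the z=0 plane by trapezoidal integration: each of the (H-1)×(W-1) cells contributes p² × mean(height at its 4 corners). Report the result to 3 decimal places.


5.798

height_mm = gray/255 × 1.223; cell vol = 0.75² × mean(4 corners)
unit = 0.75² × 1.223 / (4×255) = 0.000674449 mm³ per gray-sum
row 0: Σ corner-gray over 3 cells = 1659  → 1.1189
row 1: Σ corner-gray over 3 cells = 1533  → 1.0339
row 2: Σ corner-gray over 3 cells = 1291  → 0.8707
row 3: Σ corner-gray over 3 cells = 1224  → 0.8255
row 4: Σ corner-gray over 3 cells = 1329  → 0.8963
row 5: Σ corner-gray over 3 cells = 1560  → 1.0521
Σ rows: total corner-gray = 8596  → 5.7976 mm³


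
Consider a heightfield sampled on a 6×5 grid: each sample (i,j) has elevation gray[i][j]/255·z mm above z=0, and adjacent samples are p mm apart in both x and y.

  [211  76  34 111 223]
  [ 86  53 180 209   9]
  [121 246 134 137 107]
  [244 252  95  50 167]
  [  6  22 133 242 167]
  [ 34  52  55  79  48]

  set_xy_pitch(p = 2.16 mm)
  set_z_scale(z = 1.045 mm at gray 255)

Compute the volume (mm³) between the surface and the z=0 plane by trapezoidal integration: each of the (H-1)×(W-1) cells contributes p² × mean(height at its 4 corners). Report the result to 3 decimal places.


height_mm = gray/255 × 1.045; cell vol = 2.16² × mean(4 corners)
unit = 2.16² × 1.045 / (4×255) = 0.00477995 mm³ per gray-sum
row 0: Σ corner-gray over 4 cells = 1855  → 8.8668
row 1: Σ corner-gray over 4 cells = 2241  → 10.7119
row 2: Σ corner-gray over 4 cells = 2467  → 11.7921
row 3: Σ corner-gray over 4 cells = 2172  → 10.3821
row 4: Σ corner-gray over 4 cells = 1421  → 6.7923
Σ rows: total corner-gray = 10156  → 48.5452 mm³

48.545


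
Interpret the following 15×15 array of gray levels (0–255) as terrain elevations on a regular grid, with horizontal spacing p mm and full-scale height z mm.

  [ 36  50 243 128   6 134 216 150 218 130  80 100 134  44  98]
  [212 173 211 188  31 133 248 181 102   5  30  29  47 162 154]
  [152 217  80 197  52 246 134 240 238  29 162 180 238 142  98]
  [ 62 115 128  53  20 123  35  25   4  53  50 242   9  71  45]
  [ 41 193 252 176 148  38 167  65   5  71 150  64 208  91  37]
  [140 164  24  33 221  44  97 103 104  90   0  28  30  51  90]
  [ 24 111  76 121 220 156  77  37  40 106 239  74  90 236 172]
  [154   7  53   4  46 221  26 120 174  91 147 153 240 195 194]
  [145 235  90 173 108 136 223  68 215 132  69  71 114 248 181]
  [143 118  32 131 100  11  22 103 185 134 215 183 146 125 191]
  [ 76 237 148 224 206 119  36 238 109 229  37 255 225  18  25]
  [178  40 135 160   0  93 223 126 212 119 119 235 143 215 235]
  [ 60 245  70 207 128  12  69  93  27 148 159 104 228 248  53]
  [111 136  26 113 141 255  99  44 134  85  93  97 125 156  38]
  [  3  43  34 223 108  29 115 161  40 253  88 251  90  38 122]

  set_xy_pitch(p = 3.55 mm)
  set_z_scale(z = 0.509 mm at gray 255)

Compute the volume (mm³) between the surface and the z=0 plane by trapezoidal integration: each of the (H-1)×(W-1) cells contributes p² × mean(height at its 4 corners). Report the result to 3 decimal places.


height_mm = gray/255 × 0.509; cell vol = 3.55² × mean(4 corners)
unit = 3.55² × 0.509 / (4×255) = 0.00628889 mm³ per gray-sum
row 0: Σ corner-gray over 14 cells = 6846  → 43.0538
row 1: Σ corner-gray over 14 cells = 8006  → 50.3489
row 2: Σ corner-gray over 14 cells = 6523  → 41.0225
row 3: Σ corner-gray over 14 cells = 5297  → 33.3123
row 4: Σ corner-gray over 14 cells = 5542  → 34.8531
row 5: Σ corner-gray over 14 cells = 5570  → 35.0291
row 6: Σ corner-gray over 14 cells = 6664  → 41.9092
row 7: Σ corner-gray over 14 cells = 7392  → 46.4875
row 8: Σ corner-gray over 14 cells = 7434  → 46.7516
row 9: Σ corner-gray over 14 cells = 7607  → 47.8396
row 10: Σ corner-gray over 14 cells = 8316  → 52.2984
row 11: Σ corner-gray over 14 cells = 7642  → 48.0597
row 12: Σ corner-gray over 14 cells = 6746  → 42.4249
row 13: Σ corner-gray over 14 cells = 6228  → 39.1672
Σ rows: total corner-gray = 95813  → 602.5579 mm³

602.558


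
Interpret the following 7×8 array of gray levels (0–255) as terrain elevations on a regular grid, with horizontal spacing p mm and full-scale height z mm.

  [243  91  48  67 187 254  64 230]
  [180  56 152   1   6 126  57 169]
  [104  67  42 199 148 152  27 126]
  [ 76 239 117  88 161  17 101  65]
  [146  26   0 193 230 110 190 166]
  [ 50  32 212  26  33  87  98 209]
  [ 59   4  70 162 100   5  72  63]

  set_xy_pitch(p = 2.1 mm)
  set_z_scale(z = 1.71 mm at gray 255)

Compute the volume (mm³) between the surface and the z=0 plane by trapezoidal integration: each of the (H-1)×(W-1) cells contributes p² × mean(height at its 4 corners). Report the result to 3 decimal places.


height_mm = gray/255 × 1.71; cell vol = 2.1² × mean(4 corners)
unit = 2.1² × 1.71 / (4×255) = 0.00739324 mm³ per gray-sum
row 0: Σ corner-gray over 7 cells = 3040  → 22.4754
row 1: Σ corner-gray over 7 cells = 2645  → 19.5551
row 2: Σ corner-gray over 7 cells = 3087  → 22.8229
row 3: Σ corner-gray over 7 cells = 3397  → 25.1148
row 4: Σ corner-gray over 7 cells = 3045  → 22.5124
row 5: Σ corner-gray over 7 cells = 2183  → 16.1394
Σ rows: total corner-gray = 17397  → 128.6201 mm³

128.620


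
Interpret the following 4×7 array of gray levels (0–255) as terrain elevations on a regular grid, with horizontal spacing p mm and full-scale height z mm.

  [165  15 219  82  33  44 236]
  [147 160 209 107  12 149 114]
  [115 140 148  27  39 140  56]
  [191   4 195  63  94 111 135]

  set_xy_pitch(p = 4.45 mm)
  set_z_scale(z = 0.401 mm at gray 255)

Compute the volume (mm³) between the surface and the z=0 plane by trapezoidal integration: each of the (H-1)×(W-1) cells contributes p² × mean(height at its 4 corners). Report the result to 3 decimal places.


60.996

height_mm = gray/255 × 0.401; cell vol = 4.45² × mean(4 corners)
unit = 4.45² × 0.401 / (4×255) = 0.0077851 mm³ per gray-sum
row 0: Σ corner-gray over 6 cells = 2722  → 21.1910
row 1: Σ corner-gray over 6 cells = 2694  → 20.9731
row 2: Σ corner-gray over 6 cells = 2419  → 18.8322
Σ rows: total corner-gray = 7835  → 60.9963 mm³


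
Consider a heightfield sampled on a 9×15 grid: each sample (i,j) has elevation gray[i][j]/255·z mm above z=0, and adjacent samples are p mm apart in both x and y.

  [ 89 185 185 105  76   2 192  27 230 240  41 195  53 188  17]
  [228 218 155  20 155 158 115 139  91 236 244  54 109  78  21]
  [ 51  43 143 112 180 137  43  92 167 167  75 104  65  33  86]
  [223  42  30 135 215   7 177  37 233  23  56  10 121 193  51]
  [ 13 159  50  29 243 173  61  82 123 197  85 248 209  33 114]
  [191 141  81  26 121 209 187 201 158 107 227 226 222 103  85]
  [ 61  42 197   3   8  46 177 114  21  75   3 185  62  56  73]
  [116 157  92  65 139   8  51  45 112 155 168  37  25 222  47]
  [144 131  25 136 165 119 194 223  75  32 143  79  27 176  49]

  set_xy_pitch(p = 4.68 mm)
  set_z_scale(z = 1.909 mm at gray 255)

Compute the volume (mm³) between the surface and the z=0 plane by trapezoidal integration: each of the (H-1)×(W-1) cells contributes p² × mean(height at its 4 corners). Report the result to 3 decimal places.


2091.363

height_mm = gray/255 × 1.909; cell vol = 4.68² × mean(4 corners)
unit = 4.68² × 1.909 / (4×255) = 0.0409918 mm³ per gray-sum
row 0: Σ corner-gray over 14 cells = 7337  → 300.7572
row 1: Σ corner-gray over 14 cells = 6652  → 272.6778
row 2: Σ corner-gray over 14 cells = 5691  → 233.2846
row 3: Σ corner-gray over 14 cells = 6343  → 260.0113
row 4: Σ corner-gray over 14 cells = 7805  → 319.9413
row 5: Σ corner-gray over 14 cells = 6406  → 262.5938
row 6: Σ corner-gray over 14 cells = 4827  → 197.8676
row 7: Σ corner-gray over 14 cells = 5958  → 244.2294
Σ rows: total corner-gray = 51019  → 2091.3629 mm³


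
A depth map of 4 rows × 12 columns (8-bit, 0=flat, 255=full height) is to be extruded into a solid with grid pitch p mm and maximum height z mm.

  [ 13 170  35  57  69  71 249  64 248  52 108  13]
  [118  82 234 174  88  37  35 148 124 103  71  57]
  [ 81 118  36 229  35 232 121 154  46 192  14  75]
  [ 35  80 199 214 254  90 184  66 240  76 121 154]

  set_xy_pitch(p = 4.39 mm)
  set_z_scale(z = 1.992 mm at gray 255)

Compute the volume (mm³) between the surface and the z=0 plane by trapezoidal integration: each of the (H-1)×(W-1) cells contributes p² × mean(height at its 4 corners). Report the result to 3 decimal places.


574.458

height_mm = gray/255 × 1.992; cell vol = 4.39² × mean(4 corners)
unit = 4.39² × 1.992 / (4×255) = 0.0376373 mm³ per gray-sum
row 0: Σ corner-gray over 11 cells = 4639  → 174.5993
row 1: Σ corner-gray over 11 cells = 4877  → 183.5570
row 2: Σ corner-gray over 11 cells = 5747  → 216.3014
Σ rows: total corner-gray = 15263  → 574.4578 mm³


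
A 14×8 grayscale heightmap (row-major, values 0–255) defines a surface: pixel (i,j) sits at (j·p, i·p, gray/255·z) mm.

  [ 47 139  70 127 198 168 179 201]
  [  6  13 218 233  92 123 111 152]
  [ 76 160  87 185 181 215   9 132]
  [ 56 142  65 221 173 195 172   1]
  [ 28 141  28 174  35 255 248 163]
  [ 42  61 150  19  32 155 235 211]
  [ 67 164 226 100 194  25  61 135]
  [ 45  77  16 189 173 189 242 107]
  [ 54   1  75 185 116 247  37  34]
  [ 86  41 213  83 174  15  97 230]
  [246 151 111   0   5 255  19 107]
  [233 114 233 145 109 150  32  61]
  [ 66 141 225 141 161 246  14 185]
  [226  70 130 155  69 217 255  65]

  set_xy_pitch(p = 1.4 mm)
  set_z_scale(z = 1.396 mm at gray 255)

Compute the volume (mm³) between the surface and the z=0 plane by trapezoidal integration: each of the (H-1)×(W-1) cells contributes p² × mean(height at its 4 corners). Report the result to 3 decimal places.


124.519

height_mm = gray/255 × 1.396; cell vol = 1.4² × mean(4 corners)
unit = 1.4² × 1.396 / (4×255) = 0.00268251 mm³ per gray-sum
row 0: Σ corner-gray over 7 cells = 3748  → 10.0540
row 1: Σ corner-gray over 7 cells = 3620  → 9.7107
row 2: Σ corner-gray over 7 cells = 3875  → 10.3947
row 3: Σ corner-gray over 7 cells = 3946  → 10.5852
row 4: Σ corner-gray over 7 cells = 3510  → 9.4156
row 5: Σ corner-gray over 7 cells = 3299  → 8.8496
row 6: Σ corner-gray over 7 cells = 3666  → 9.8341
row 7: Σ corner-gray over 7 cells = 3334  → 8.9435
row 8: Σ corner-gray over 7 cells = 2972  → 7.9724
row 9: Σ corner-gray over 7 cells = 2997  → 8.0395
row 10: Σ corner-gray over 7 cells = 3295  → 8.8389
row 11: Σ corner-gray over 7 cells = 3967  → 10.6415
row 12: Σ corner-gray over 7 cells = 4190  → 11.2397
Σ rows: total corner-gray = 46419  → 124.5194 mm³


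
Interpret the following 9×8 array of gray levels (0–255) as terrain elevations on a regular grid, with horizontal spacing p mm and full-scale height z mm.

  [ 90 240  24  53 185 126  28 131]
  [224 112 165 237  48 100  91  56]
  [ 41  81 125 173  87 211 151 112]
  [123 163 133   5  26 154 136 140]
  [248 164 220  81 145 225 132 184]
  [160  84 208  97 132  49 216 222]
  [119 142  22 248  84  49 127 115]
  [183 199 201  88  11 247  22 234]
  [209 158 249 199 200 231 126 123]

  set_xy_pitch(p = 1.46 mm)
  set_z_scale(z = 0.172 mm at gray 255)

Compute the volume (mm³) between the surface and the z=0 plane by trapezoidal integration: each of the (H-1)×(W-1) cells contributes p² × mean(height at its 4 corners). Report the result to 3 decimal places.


height_mm = gray/255 × 0.172; cell vol = 1.46² × mean(4 corners)
unit = 1.46² × 0.172 / (4×255) = 0.000359446 mm³ per gray-sum
row 0: Σ corner-gray over 7 cells = 3319  → 1.1930
row 1: Σ corner-gray over 7 cells = 3595  → 1.2922
row 2: Σ corner-gray over 7 cells = 3306  → 1.1883
row 3: Σ corner-gray over 7 cells = 3863  → 1.3885
row 4: Σ corner-gray over 7 cells = 4320  → 1.5528
row 5: Σ corner-gray over 7 cells = 3532  → 1.2696
row 6: Σ corner-gray over 7 cells = 3531  → 1.2692
row 7: Σ corner-gray over 7 cells = 4611  → 1.6574
Σ rows: total corner-gray = 30077  → 10.8111 mm³

10.811


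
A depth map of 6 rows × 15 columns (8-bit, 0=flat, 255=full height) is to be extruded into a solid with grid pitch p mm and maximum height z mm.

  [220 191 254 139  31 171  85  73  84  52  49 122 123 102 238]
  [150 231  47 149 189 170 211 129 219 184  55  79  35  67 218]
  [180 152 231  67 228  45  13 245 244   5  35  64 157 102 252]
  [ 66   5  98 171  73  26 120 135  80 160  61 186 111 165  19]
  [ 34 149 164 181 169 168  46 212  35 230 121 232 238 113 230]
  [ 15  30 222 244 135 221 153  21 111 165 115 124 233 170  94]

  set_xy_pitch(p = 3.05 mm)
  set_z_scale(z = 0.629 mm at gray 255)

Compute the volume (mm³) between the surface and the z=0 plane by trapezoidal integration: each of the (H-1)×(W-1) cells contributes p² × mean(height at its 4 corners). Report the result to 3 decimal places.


height_mm = gray/255 × 0.629; cell vol = 3.05² × mean(4 corners)
unit = 3.05² × 0.629 / (4×255) = 0.00573654 mm³ per gray-sum
row 0: Σ corner-gray over 14 cells = 7308  → 41.9226
row 1: Σ corner-gray over 14 cells = 7506  → 43.0585
row 2: Σ corner-gray over 14 cells = 6475  → 37.1441
row 3: Σ corner-gray over 14 cells = 7247  → 41.5727
row 4: Σ corner-gray over 14 cells = 8377  → 48.0550
Σ rows: total corner-gray = 36913  → 211.7530 mm³

211.753


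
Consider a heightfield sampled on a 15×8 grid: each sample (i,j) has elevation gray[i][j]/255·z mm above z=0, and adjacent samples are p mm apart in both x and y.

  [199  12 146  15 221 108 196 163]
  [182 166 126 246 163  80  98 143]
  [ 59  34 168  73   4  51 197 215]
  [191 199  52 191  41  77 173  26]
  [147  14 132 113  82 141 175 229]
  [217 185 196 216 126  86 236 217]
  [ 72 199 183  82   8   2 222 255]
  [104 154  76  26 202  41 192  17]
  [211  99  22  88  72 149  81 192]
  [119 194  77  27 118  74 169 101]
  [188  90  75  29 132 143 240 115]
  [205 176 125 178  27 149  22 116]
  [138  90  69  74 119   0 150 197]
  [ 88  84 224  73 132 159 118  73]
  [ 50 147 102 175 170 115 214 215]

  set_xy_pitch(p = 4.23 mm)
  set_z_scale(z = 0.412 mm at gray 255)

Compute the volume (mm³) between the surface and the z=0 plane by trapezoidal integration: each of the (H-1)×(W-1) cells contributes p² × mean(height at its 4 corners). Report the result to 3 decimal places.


345.517

height_mm = gray/255 × 0.412; cell vol = 4.23² × mean(4 corners)
unit = 4.23² × 0.412 / (4×255) = 0.00722733 mm³ per gray-sum
row 0: Σ corner-gray over 7 cells = 3841  → 27.7602
row 1: Σ corner-gray over 7 cells = 3411  → 24.6524
row 2: Σ corner-gray over 7 cells = 3011  → 21.7615
row 3: Σ corner-gray over 7 cells = 3373  → 24.3778
row 4: Σ corner-gray over 7 cells = 4214  → 30.4560
row 5: Σ corner-gray over 7 cells = 4243  → 30.6656
row 6: Σ corner-gray over 7 cells = 3222  → 23.2865
row 7: Σ corner-gray over 7 cells = 2928  → 21.1616
row 8: Σ corner-gray over 7 cells = 2963  → 21.4146
row 9: Σ corner-gray over 7 cells = 3259  → 23.5539
row 10: Σ corner-gray over 7 cells = 3396  → 24.5440
row 11: Σ corner-gray over 7 cells = 3014  → 21.7832
row 12: Σ corner-gray over 7 cells = 3080  → 22.2602
row 13: Σ corner-gray over 7 cells = 3852  → 27.8397
Σ rows: total corner-gray = 47807  → 345.5169 mm³


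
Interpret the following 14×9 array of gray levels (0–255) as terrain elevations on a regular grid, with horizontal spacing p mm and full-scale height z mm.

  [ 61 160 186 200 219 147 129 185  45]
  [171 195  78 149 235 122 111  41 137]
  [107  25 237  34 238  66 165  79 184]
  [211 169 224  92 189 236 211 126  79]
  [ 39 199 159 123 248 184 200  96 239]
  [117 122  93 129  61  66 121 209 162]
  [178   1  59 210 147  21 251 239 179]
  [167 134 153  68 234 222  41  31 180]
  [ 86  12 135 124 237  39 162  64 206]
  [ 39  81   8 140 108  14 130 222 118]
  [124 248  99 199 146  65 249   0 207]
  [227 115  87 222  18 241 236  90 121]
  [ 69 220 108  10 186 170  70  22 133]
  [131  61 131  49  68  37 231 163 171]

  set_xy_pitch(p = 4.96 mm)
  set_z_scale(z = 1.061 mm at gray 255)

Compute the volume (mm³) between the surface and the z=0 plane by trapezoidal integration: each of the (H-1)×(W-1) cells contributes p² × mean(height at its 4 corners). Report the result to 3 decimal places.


1427.437

height_mm = gray/255 × 1.061; cell vol = 4.96² × mean(4 corners)
unit = 4.96² × 1.061 / (4×255) = 0.0255905 mm³ per gray-sum
row 0: Σ corner-gray over 8 cells = 4728  → 120.9918
row 1: Σ corner-gray over 8 cells = 4149  → 106.1749
row 2: Σ corner-gray over 8 cells = 4763  → 121.8875
row 3: Σ corner-gray over 8 cells = 5480  → 140.2359
row 4: Σ corner-gray over 8 cells = 4577  → 117.1277
row 5: Σ corner-gray over 8 cells = 4094  → 104.7675
row 6: Σ corner-gray over 8 cells = 4326  → 110.7045
row 7: Σ corner-gray over 8 cells = 3951  → 101.1080
row 8: Σ corner-gray over 8 cells = 3401  → 87.0332
row 9: Σ corner-gray over 8 cells = 3906  → 99.9564
row 10: Σ corner-gray over 8 cells = 4709  → 120.5056
row 11: Σ corner-gray over 8 cells = 4140  → 105.9446
row 12: Σ corner-gray over 8 cells = 3556  → 90.9998
Σ rows: total corner-gray = 55780  → 1427.4374 mm³


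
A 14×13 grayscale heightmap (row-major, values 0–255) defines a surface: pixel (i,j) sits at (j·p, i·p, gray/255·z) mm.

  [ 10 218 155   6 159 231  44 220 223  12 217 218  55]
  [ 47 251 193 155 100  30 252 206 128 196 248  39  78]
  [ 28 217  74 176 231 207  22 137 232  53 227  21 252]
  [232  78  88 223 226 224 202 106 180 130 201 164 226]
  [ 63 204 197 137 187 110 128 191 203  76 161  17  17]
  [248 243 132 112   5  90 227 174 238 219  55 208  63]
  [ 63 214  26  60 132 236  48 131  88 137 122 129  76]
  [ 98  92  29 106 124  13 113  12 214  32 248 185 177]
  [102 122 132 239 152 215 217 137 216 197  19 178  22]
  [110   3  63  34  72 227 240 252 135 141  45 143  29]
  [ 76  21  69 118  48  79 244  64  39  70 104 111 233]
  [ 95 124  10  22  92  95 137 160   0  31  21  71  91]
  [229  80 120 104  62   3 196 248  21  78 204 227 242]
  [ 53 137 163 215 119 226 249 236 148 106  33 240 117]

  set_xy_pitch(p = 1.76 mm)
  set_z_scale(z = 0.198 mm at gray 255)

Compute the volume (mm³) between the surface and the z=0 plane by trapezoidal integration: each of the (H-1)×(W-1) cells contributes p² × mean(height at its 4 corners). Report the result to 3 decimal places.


height_mm = gray/255 × 0.198; cell vol = 1.76² × mean(4 corners)
unit = 1.76² × 0.198 / (4×255) = 0.000601299 mm³ per gray-sum
row 0: Σ corner-gray over 12 cells = 7192  → 4.3245
row 1: Σ corner-gray over 12 cells = 7195  → 4.3263
row 2: Σ corner-gray over 12 cells = 7576  → 4.5554
row 3: Σ corner-gray over 12 cells = 7404  → 4.4520
row 4: Σ corner-gray over 12 cells = 7019  → 4.2205
row 5: Σ corner-gray over 12 cells = 6502  → 3.9096
row 6: Σ corner-gray over 12 cells = 5396  → 3.2446
row 7: Σ corner-gray over 12 cells = 6383  → 3.8381
row 8: Σ corner-gray over 12 cells = 6621  → 3.9812
row 9: Σ corner-gray over 12 cells = 5092  → 3.0618
row 10: Σ corner-gray over 12 cells = 3955  → 2.3781
row 11: Σ corner-gray over 12 cells = 4869  → 2.9277
row 12: Σ corner-gray over 12 cells = 7071  → 4.2518
Σ rows: total corner-gray = 82275  → 49.4719 mm³

49.472
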